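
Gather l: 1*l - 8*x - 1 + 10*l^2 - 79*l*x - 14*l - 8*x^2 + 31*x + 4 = 10*l^2 + l*(-79*x - 13) - 8*x^2 + 23*x + 3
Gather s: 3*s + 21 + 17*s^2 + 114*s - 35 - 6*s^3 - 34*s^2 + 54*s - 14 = -6*s^3 - 17*s^2 + 171*s - 28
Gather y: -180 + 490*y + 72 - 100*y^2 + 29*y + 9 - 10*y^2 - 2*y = -110*y^2 + 517*y - 99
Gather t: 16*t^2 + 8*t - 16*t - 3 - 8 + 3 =16*t^2 - 8*t - 8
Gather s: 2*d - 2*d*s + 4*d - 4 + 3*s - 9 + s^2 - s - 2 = 6*d + s^2 + s*(2 - 2*d) - 15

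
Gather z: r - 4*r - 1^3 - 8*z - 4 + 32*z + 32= -3*r + 24*z + 27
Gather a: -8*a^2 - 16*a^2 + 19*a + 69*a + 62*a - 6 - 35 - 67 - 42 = -24*a^2 + 150*a - 150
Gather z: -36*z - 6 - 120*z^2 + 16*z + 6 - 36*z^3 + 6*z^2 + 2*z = -36*z^3 - 114*z^2 - 18*z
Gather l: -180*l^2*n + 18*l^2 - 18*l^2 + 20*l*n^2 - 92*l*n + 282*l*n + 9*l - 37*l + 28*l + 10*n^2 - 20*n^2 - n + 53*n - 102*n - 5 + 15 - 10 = -180*l^2*n + l*(20*n^2 + 190*n) - 10*n^2 - 50*n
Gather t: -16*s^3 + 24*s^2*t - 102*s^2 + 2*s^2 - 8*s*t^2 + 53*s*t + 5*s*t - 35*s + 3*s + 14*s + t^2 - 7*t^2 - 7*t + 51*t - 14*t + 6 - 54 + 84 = -16*s^3 - 100*s^2 - 18*s + t^2*(-8*s - 6) + t*(24*s^2 + 58*s + 30) + 36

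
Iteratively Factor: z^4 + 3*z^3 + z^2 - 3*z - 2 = (z + 1)*(z^3 + 2*z^2 - z - 2) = (z + 1)*(z + 2)*(z^2 - 1) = (z - 1)*(z + 1)*(z + 2)*(z + 1)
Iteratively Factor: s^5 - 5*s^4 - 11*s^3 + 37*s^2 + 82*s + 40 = (s + 2)*(s^4 - 7*s^3 + 3*s^2 + 31*s + 20) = (s + 1)*(s + 2)*(s^3 - 8*s^2 + 11*s + 20) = (s - 5)*(s + 1)*(s + 2)*(s^2 - 3*s - 4) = (s - 5)*(s - 4)*(s + 1)*(s + 2)*(s + 1)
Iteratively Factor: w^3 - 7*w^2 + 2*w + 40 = (w - 5)*(w^2 - 2*w - 8) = (w - 5)*(w - 4)*(w + 2)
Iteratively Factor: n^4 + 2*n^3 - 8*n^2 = (n - 2)*(n^3 + 4*n^2) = n*(n - 2)*(n^2 + 4*n) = n*(n - 2)*(n + 4)*(n)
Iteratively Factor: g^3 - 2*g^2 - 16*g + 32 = (g + 4)*(g^2 - 6*g + 8) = (g - 2)*(g + 4)*(g - 4)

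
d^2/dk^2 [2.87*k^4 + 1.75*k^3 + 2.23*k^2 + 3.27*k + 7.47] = 34.44*k^2 + 10.5*k + 4.46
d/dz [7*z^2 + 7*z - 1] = 14*z + 7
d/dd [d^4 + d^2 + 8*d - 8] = 4*d^3 + 2*d + 8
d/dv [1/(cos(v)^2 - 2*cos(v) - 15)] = 2*(cos(v) - 1)*sin(v)/(sin(v)^2 + 2*cos(v) + 14)^2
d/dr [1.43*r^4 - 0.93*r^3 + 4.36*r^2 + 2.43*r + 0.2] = 5.72*r^3 - 2.79*r^2 + 8.72*r + 2.43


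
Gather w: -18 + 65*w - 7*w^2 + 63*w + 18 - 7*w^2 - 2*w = -14*w^2 + 126*w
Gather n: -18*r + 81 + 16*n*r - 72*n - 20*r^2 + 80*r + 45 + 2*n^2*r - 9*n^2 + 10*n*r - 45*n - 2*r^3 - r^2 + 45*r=n^2*(2*r - 9) + n*(26*r - 117) - 2*r^3 - 21*r^2 + 107*r + 126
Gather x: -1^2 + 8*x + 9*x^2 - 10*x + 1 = 9*x^2 - 2*x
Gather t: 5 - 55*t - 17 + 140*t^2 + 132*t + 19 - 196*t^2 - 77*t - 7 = -56*t^2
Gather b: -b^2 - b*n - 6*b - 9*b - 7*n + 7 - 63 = -b^2 + b*(-n - 15) - 7*n - 56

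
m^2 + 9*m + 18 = (m + 3)*(m + 6)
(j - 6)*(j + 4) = j^2 - 2*j - 24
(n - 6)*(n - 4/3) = n^2 - 22*n/3 + 8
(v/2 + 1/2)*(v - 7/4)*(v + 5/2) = v^3/2 + 7*v^2/8 - 29*v/16 - 35/16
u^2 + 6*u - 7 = (u - 1)*(u + 7)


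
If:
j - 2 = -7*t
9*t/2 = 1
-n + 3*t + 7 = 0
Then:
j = 4/9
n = 23/3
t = 2/9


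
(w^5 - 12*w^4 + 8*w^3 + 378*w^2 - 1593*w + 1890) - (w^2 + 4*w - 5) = w^5 - 12*w^4 + 8*w^3 + 377*w^2 - 1597*w + 1895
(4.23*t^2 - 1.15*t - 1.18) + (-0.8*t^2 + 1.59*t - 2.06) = 3.43*t^2 + 0.44*t - 3.24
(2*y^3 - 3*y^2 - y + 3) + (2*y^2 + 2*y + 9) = 2*y^3 - y^2 + y + 12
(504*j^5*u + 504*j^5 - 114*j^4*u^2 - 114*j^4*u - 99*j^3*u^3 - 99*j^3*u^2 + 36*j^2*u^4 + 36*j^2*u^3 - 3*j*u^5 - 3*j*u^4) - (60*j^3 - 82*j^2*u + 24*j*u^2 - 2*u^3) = 504*j^5*u + 504*j^5 - 114*j^4*u^2 - 114*j^4*u - 99*j^3*u^3 - 99*j^3*u^2 - 60*j^3 + 36*j^2*u^4 + 36*j^2*u^3 + 82*j^2*u - 3*j*u^5 - 3*j*u^4 - 24*j*u^2 + 2*u^3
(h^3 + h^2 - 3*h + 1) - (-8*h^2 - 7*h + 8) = h^3 + 9*h^2 + 4*h - 7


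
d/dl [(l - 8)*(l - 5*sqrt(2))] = 2*l - 8 - 5*sqrt(2)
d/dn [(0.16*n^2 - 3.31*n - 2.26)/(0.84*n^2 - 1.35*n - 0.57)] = (2.5644*n^2 + 3.6144*n - 1.1643)/(0.7056*n^4 - 2.268*n^3 + 0.8649*n^2 + 1.539*n + 0.3249)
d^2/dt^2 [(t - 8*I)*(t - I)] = 2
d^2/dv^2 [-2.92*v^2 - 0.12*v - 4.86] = -5.84000000000000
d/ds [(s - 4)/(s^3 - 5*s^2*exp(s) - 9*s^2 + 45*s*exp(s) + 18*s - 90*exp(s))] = (s^3 - 5*s^2*exp(s) - 9*s^2 + 45*s*exp(s) + 18*s + (s - 4)*(5*s^2*exp(s) - 3*s^2 - 35*s*exp(s) + 18*s + 45*exp(s) - 18) - 90*exp(s))/(s^3 - 5*s^2*exp(s) - 9*s^2 + 45*s*exp(s) + 18*s - 90*exp(s))^2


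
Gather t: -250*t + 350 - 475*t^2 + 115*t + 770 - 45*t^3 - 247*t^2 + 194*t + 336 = -45*t^3 - 722*t^2 + 59*t + 1456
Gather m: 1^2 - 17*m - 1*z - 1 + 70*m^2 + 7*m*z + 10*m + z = 70*m^2 + m*(7*z - 7)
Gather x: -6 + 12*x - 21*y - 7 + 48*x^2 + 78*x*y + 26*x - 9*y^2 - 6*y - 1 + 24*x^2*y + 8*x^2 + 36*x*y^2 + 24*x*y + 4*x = x^2*(24*y + 56) + x*(36*y^2 + 102*y + 42) - 9*y^2 - 27*y - 14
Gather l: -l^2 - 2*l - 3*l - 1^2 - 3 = -l^2 - 5*l - 4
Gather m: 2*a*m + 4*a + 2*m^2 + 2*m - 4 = 4*a + 2*m^2 + m*(2*a + 2) - 4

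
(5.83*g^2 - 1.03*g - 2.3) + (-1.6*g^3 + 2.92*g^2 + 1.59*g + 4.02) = -1.6*g^3 + 8.75*g^2 + 0.56*g + 1.72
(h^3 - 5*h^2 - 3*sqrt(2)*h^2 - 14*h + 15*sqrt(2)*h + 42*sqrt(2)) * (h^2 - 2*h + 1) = h^5 - 7*h^4 - 3*sqrt(2)*h^4 - 3*h^3 + 21*sqrt(2)*h^3 + 9*sqrt(2)*h^2 + 23*h^2 - 69*sqrt(2)*h - 14*h + 42*sqrt(2)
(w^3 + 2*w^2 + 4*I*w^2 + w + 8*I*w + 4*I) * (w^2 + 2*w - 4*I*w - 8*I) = w^5 + 4*w^4 + 21*w^3 + 66*w^2 + 80*w + 32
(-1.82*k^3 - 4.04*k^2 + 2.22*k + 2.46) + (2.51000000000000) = -1.82*k^3 - 4.04*k^2 + 2.22*k + 4.97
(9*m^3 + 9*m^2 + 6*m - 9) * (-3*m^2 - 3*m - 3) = -27*m^5 - 54*m^4 - 72*m^3 - 18*m^2 + 9*m + 27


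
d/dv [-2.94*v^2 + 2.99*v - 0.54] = 2.99 - 5.88*v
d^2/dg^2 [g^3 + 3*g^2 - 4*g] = 6*g + 6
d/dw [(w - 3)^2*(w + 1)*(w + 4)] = 4*w^3 - 3*w^2 - 34*w + 21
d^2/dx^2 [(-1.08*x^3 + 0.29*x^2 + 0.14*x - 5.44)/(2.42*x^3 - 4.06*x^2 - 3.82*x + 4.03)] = (-17.8257199999999*x^6 - 54.984336*x^5 - 248.080008*x^4 + 746.937284*x^3 - 124.445316*x^2 - 279.392544*x - 323.051486)/(14.172488*x^9 - 71.330952*x^8 + 52.556592*x^7 + 229.074044*x^6 - 320.534568*x^5 - 201.9783*x^4 + 437.178422*x^3 - 21.392046*x^2 - 186.120714*x + 65.450827)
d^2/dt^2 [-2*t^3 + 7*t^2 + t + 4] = 14 - 12*t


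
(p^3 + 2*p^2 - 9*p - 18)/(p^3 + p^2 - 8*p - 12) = (p + 3)/(p + 2)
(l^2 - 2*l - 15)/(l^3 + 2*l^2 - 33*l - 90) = (l - 5)/(l^2 - l - 30)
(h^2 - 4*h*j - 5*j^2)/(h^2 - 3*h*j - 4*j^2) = (h - 5*j)/(h - 4*j)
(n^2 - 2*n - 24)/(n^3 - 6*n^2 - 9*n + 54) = (n + 4)/(n^2 - 9)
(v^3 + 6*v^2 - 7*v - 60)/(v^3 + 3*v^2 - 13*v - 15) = (v + 4)/(v + 1)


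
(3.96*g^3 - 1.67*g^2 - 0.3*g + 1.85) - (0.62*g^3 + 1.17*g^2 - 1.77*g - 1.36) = 3.34*g^3 - 2.84*g^2 + 1.47*g + 3.21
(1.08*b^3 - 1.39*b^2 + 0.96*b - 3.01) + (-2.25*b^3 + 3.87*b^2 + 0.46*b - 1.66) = -1.17*b^3 + 2.48*b^2 + 1.42*b - 4.67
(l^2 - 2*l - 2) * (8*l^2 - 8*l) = 8*l^4 - 24*l^3 + 16*l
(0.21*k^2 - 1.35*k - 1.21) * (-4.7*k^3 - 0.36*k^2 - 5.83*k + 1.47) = -0.987*k^5 + 6.2694*k^4 + 4.9487*k^3 + 8.6148*k^2 + 5.0698*k - 1.7787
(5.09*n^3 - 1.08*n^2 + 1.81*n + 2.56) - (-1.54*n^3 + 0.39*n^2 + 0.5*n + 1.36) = 6.63*n^3 - 1.47*n^2 + 1.31*n + 1.2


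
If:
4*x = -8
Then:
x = -2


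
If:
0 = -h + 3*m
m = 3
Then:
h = 9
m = 3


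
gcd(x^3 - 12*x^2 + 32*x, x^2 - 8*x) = x^2 - 8*x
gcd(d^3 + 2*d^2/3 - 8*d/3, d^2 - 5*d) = d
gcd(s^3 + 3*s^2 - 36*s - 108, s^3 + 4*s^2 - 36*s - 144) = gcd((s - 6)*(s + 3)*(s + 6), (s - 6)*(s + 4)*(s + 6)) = s^2 - 36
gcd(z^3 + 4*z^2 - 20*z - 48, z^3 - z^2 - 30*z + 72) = z^2 + 2*z - 24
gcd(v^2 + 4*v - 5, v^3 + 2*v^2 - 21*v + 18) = v - 1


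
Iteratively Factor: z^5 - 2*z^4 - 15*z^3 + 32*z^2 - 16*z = (z - 4)*(z^4 + 2*z^3 - 7*z^2 + 4*z) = (z - 4)*(z - 1)*(z^3 + 3*z^2 - 4*z) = (z - 4)*(z - 1)^2*(z^2 + 4*z) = z*(z - 4)*(z - 1)^2*(z + 4)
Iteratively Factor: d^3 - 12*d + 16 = (d + 4)*(d^2 - 4*d + 4) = (d - 2)*(d + 4)*(d - 2)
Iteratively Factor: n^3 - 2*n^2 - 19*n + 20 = (n - 5)*(n^2 + 3*n - 4) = (n - 5)*(n + 4)*(n - 1)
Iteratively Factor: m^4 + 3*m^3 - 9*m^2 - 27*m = (m)*(m^3 + 3*m^2 - 9*m - 27) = m*(m + 3)*(m^2 - 9) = m*(m - 3)*(m + 3)*(m + 3)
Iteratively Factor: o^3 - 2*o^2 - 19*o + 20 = (o + 4)*(o^2 - 6*o + 5) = (o - 1)*(o + 4)*(o - 5)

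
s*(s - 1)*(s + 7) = s^3 + 6*s^2 - 7*s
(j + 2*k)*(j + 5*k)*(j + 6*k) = j^3 + 13*j^2*k + 52*j*k^2 + 60*k^3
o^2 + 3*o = o*(o + 3)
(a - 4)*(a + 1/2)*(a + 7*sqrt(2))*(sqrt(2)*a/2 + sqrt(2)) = sqrt(2)*a^4/2 - 3*sqrt(2)*a^3/4 + 7*a^3 - 21*a^2/2 - 9*sqrt(2)*a^2/2 - 63*a - 2*sqrt(2)*a - 28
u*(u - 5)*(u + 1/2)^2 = u^4 - 4*u^3 - 19*u^2/4 - 5*u/4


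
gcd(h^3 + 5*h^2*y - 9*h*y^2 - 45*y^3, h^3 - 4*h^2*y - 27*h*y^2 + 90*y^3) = -h^2 - 2*h*y + 15*y^2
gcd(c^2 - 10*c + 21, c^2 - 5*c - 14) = c - 7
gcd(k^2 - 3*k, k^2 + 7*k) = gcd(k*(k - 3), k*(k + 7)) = k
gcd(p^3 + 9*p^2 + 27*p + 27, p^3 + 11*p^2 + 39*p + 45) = p^2 + 6*p + 9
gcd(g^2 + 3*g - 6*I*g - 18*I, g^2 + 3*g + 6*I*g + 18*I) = g + 3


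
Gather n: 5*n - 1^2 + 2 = 5*n + 1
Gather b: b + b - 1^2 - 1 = 2*b - 2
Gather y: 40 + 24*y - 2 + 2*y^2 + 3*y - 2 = 2*y^2 + 27*y + 36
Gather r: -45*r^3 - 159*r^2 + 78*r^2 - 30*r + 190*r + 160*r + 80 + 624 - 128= -45*r^3 - 81*r^2 + 320*r + 576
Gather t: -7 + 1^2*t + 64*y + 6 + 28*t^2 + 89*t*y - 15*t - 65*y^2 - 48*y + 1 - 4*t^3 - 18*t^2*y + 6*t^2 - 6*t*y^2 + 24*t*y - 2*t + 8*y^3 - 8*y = -4*t^3 + t^2*(34 - 18*y) + t*(-6*y^2 + 113*y - 16) + 8*y^3 - 65*y^2 + 8*y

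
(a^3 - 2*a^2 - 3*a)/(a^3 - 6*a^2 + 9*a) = (a + 1)/(a - 3)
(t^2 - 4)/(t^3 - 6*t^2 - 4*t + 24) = 1/(t - 6)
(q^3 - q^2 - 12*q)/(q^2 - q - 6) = q*(-q^2 + q + 12)/(-q^2 + q + 6)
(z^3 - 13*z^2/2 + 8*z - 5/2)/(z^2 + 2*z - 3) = (2*z^2 - 11*z + 5)/(2*(z + 3))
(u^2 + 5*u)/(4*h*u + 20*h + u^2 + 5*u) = u/(4*h + u)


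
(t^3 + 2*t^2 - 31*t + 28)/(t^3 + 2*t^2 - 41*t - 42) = (t^2 - 5*t + 4)/(t^2 - 5*t - 6)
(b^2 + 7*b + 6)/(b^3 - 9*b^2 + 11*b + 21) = (b + 6)/(b^2 - 10*b + 21)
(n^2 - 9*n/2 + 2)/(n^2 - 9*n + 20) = (n - 1/2)/(n - 5)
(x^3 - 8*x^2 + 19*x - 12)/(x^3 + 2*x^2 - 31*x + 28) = (x - 3)/(x + 7)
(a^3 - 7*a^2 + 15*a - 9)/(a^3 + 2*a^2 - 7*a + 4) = (a^2 - 6*a + 9)/(a^2 + 3*a - 4)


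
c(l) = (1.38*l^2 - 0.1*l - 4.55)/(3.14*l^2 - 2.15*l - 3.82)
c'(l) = (2.15 - 6.28*l)*(1.38*l^2 - 0.1*l - 4.55)/(3.14*l^2 - 2.15*l - 3.82)^2 + (2.76*l - 0.1)/(3.14*l^2 - 2.15*l - 3.82) = (-2.653*l^2 + 18.0308*l - 9.4005)/(9.8596*l^4 - 13.502*l^3 - 19.3671*l^2 + 16.426*l + 14.5924)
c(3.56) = 0.44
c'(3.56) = 0.03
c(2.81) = 0.41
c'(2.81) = 0.09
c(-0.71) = 5.32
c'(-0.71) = -46.61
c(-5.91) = 0.37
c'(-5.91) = -0.01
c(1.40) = 2.94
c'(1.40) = 23.32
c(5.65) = 0.46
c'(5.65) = 0.00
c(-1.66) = -0.07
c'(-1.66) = -0.66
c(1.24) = 1.54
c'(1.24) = 3.23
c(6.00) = 0.46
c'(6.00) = 0.00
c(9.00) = 0.46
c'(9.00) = -0.00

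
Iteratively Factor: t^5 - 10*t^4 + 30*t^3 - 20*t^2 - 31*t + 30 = (t + 1)*(t^4 - 11*t^3 + 41*t^2 - 61*t + 30) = (t - 5)*(t + 1)*(t^3 - 6*t^2 + 11*t - 6) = (t - 5)*(t - 1)*(t + 1)*(t^2 - 5*t + 6) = (t - 5)*(t - 3)*(t - 1)*(t + 1)*(t - 2)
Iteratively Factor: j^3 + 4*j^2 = (j)*(j^2 + 4*j) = j*(j + 4)*(j)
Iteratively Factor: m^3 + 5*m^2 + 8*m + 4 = (m + 2)*(m^2 + 3*m + 2) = (m + 1)*(m + 2)*(m + 2)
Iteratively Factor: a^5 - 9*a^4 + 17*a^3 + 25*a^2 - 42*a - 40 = (a - 2)*(a^4 - 7*a^3 + 3*a^2 + 31*a + 20) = (a - 2)*(a + 1)*(a^3 - 8*a^2 + 11*a + 20) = (a - 5)*(a - 2)*(a + 1)*(a^2 - 3*a - 4) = (a - 5)*(a - 4)*(a - 2)*(a + 1)*(a + 1)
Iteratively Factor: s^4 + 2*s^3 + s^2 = (s + 1)*(s^3 + s^2) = s*(s + 1)*(s^2 + s) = s^2*(s + 1)*(s + 1)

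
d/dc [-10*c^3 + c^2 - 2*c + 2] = -30*c^2 + 2*c - 2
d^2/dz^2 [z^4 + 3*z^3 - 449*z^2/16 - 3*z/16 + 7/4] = 12*z^2 + 18*z - 449/8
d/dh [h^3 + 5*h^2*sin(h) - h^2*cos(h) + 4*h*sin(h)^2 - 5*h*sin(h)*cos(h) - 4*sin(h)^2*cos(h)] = h^2*sin(h) + 5*h^2*cos(h) + 3*h^2 + 10*h*sin(h) + 4*h*sin(2*h) - 2*h*cos(h) - 5*h*cos(2*h) + sin(h) - 5*sin(2*h)/2 - 3*sin(3*h) - 2*cos(2*h) + 2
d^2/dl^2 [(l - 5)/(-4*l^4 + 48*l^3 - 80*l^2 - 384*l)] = (l*(l^3 - 12*l^2 + 20*l + 96)*(2*l^3 - 18*l^2 + 20*l + (l - 5)*(3*l^2 - 18*l + 10) + 48) - 8*(l - 5)*(l^3 - 9*l^2 + 10*l + 24)^2)/(l^3*(l^3 - 12*l^2 + 20*l + 96)^3)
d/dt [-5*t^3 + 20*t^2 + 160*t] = -15*t^2 + 40*t + 160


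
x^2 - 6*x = x*(x - 6)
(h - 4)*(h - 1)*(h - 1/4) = h^3 - 21*h^2/4 + 21*h/4 - 1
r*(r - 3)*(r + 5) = r^3 + 2*r^2 - 15*r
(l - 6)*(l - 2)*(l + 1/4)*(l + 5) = l^4 - 11*l^3/4 - 115*l^2/4 + 53*l + 15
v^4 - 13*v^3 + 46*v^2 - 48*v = v*(v - 8)*(v - 3)*(v - 2)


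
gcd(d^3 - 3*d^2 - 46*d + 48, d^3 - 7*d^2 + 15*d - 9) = d - 1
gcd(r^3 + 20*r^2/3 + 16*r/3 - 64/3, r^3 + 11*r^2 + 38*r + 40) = r + 4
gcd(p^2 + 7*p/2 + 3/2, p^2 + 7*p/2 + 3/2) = p^2 + 7*p/2 + 3/2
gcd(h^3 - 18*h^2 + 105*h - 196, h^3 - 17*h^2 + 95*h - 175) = h - 7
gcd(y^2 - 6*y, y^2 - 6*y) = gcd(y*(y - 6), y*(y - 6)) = y^2 - 6*y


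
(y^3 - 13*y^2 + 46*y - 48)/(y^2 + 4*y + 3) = (y^3 - 13*y^2 + 46*y - 48)/(y^2 + 4*y + 3)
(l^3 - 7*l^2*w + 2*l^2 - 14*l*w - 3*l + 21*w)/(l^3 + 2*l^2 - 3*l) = (l - 7*w)/l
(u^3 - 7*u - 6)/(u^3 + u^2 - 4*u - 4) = (u - 3)/(u - 2)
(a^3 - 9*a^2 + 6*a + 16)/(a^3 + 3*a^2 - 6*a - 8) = (a - 8)/(a + 4)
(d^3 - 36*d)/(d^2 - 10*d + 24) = d*(d + 6)/(d - 4)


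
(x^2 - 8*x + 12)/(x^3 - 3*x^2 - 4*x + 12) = (x - 6)/(x^2 - x - 6)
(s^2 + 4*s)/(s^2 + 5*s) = (s + 4)/(s + 5)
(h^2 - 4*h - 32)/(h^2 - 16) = (h - 8)/(h - 4)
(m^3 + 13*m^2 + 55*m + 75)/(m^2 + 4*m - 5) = (m^2 + 8*m + 15)/(m - 1)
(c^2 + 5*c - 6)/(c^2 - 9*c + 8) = (c + 6)/(c - 8)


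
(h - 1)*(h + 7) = h^2 + 6*h - 7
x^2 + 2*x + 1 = (x + 1)^2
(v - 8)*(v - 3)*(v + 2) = v^3 - 9*v^2 + 2*v + 48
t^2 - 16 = (t - 4)*(t + 4)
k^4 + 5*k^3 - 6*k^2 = k^2*(k - 1)*(k + 6)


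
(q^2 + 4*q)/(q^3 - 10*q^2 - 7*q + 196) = q/(q^2 - 14*q + 49)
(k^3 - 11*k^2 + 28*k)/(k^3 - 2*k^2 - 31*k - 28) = k*(k - 4)/(k^2 + 5*k + 4)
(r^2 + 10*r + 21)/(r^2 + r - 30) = (r^2 + 10*r + 21)/(r^2 + r - 30)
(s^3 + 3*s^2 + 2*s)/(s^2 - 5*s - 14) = s*(s + 1)/(s - 7)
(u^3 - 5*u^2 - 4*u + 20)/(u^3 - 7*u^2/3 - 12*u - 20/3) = 3*(u - 2)/(3*u + 2)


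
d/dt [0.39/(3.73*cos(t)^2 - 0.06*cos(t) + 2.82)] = (2.9094*cos(t) - 0.0234)*sin(t)/(3.73*cos(t)^2 - 0.06*cos(t) + 2.82)^2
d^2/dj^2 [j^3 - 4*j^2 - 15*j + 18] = 6*j - 8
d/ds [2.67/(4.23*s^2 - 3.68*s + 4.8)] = (9.8256 - 22.5882*s)/(4.23*s^2 - 3.68*s + 4.8)^2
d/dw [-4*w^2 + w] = 1 - 8*w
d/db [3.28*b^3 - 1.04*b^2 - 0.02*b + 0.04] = 9.84*b^2 - 2.08*b - 0.02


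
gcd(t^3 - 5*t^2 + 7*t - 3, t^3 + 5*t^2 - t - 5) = t - 1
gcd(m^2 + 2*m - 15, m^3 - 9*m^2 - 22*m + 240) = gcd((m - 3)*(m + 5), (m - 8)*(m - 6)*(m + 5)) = m + 5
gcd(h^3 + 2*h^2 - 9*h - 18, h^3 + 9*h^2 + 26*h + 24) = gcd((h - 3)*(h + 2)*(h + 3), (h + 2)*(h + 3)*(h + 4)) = h^2 + 5*h + 6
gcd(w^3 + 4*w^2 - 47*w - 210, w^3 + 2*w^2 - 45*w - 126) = w^2 - w - 42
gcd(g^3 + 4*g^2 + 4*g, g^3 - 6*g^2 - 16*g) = g^2 + 2*g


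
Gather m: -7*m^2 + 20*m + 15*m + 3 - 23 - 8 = -7*m^2 + 35*m - 28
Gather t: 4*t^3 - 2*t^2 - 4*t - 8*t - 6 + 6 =4*t^3 - 2*t^2 - 12*t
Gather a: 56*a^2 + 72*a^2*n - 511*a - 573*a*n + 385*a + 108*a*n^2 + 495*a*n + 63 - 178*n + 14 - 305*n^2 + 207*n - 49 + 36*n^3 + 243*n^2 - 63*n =a^2*(72*n + 56) + a*(108*n^2 - 78*n - 126) + 36*n^3 - 62*n^2 - 34*n + 28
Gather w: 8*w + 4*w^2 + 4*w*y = 4*w^2 + w*(4*y + 8)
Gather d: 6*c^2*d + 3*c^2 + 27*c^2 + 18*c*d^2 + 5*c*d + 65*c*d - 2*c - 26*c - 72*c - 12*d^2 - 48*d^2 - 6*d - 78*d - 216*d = 30*c^2 - 100*c + d^2*(18*c - 60) + d*(6*c^2 + 70*c - 300)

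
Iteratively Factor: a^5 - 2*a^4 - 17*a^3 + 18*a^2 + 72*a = (a + 3)*(a^4 - 5*a^3 - 2*a^2 + 24*a) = a*(a + 3)*(a^3 - 5*a^2 - 2*a + 24) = a*(a - 3)*(a + 3)*(a^2 - 2*a - 8) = a*(a - 3)*(a + 2)*(a + 3)*(a - 4)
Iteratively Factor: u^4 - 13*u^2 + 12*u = (u - 3)*(u^3 + 3*u^2 - 4*u) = (u - 3)*(u + 4)*(u^2 - u) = u*(u - 3)*(u + 4)*(u - 1)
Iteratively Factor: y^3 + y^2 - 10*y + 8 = (y - 2)*(y^2 + 3*y - 4) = (y - 2)*(y - 1)*(y + 4)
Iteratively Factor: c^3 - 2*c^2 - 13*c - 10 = (c + 1)*(c^2 - 3*c - 10) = (c - 5)*(c + 1)*(c + 2)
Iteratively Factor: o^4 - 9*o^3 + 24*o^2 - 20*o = (o - 2)*(o^3 - 7*o^2 + 10*o) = o*(o - 2)*(o^2 - 7*o + 10) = o*(o - 2)^2*(o - 5)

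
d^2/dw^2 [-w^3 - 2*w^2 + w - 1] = -6*w - 4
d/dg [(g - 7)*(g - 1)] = 2*g - 8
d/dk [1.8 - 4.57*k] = -4.57000000000000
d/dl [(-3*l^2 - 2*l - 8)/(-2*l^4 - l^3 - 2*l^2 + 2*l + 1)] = (-12*l^5 - 15*l^4 - 68*l^3 - 34*l^2 - 38*l + 14)/(4*l^8 + 4*l^7 + 9*l^6 - 4*l^5 - 4*l^4 - 10*l^3 + 4*l + 1)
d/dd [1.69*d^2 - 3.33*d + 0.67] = 3.38*d - 3.33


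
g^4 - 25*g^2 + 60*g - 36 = (g - 3)*(g - 2)*(g - 1)*(g + 6)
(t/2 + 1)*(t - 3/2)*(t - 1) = t^3/2 - t^2/4 - 7*t/4 + 3/2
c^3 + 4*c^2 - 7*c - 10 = (c - 2)*(c + 1)*(c + 5)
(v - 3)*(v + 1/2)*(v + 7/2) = v^3 + v^2 - 41*v/4 - 21/4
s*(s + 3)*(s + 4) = s^3 + 7*s^2 + 12*s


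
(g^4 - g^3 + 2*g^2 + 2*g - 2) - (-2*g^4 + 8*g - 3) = 3*g^4 - g^3 + 2*g^2 - 6*g + 1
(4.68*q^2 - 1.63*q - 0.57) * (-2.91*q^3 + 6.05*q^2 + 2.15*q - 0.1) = -13.6188*q^5 + 33.0573*q^4 + 1.8592*q^3 - 7.421*q^2 - 1.0625*q + 0.057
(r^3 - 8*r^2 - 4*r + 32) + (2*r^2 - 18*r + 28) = r^3 - 6*r^2 - 22*r + 60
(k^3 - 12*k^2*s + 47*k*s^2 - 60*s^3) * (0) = 0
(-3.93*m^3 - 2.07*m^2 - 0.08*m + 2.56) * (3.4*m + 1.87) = -13.362*m^4 - 14.3871*m^3 - 4.1429*m^2 + 8.5544*m + 4.7872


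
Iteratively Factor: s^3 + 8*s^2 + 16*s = (s + 4)*(s^2 + 4*s) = s*(s + 4)*(s + 4)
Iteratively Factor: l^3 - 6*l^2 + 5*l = (l)*(l^2 - 6*l + 5) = l*(l - 5)*(l - 1)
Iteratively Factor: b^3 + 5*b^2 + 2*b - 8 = (b - 1)*(b^2 + 6*b + 8) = (b - 1)*(b + 2)*(b + 4)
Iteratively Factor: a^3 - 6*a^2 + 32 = (a - 4)*(a^2 - 2*a - 8) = (a - 4)^2*(a + 2)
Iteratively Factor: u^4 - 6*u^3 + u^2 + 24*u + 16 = (u - 4)*(u^3 - 2*u^2 - 7*u - 4) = (u - 4)*(u + 1)*(u^2 - 3*u - 4) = (u - 4)*(u + 1)^2*(u - 4)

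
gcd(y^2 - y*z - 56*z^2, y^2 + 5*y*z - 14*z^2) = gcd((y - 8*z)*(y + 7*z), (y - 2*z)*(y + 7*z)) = y + 7*z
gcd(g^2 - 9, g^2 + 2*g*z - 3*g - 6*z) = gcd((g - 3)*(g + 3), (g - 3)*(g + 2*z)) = g - 3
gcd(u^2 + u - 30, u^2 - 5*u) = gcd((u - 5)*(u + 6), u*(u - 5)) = u - 5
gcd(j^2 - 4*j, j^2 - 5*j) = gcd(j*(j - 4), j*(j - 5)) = j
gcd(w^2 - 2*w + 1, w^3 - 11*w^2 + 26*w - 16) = w - 1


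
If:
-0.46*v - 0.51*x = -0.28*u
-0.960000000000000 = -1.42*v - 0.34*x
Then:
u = 1.42806841046278*x + 1.11066398390342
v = 0.676056338028169 - 0.23943661971831*x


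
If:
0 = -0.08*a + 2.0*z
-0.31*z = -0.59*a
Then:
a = 0.00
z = 0.00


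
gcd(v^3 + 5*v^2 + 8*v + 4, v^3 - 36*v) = 1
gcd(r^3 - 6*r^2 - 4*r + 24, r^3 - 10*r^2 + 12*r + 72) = r^2 - 4*r - 12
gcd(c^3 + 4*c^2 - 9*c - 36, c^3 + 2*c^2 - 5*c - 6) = c + 3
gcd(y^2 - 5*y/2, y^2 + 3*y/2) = y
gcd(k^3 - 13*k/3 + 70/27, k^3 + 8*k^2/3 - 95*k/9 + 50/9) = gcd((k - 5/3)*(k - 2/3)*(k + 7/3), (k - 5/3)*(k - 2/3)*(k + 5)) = k^2 - 7*k/3 + 10/9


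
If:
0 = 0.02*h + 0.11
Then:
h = -5.50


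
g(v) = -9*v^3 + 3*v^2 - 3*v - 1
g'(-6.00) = -1011.00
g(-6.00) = 2069.00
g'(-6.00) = -1011.00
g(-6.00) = 2069.00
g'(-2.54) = -192.43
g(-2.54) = 173.46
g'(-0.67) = -19.14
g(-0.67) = 5.06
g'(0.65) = -10.51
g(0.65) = -4.15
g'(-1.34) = -59.52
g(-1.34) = 30.06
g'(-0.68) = -19.56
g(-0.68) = 5.26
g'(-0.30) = -7.23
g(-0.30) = 0.41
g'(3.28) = -273.80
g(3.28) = -296.15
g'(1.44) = -50.35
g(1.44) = -25.97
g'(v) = -27*v^2 + 6*v - 3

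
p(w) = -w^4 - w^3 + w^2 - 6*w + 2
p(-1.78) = 11.45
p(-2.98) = -23.64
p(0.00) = 2.00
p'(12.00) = -7326.00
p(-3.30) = -49.97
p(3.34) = -168.59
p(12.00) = -22390.00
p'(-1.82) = 4.54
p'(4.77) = -498.84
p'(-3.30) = 98.48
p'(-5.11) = 439.18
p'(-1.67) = 0.92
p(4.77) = -630.09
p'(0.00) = -6.00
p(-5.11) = -489.64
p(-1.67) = 11.69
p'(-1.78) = 3.49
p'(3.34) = -181.83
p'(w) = -4*w^3 - 3*w^2 + 2*w - 6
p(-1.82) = 11.29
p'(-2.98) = 67.25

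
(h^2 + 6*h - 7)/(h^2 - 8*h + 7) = (h + 7)/(h - 7)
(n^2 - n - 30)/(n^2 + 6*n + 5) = (n - 6)/(n + 1)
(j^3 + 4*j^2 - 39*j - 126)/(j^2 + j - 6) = (j^2 + j - 42)/(j - 2)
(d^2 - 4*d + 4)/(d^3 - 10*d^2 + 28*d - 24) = 1/(d - 6)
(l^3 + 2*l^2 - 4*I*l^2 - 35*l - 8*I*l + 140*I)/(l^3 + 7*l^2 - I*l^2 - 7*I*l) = (l^2 - l*(5 + 4*I) + 20*I)/(l*(l - I))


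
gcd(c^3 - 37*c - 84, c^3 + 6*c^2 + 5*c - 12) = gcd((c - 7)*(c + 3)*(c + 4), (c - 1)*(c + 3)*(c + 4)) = c^2 + 7*c + 12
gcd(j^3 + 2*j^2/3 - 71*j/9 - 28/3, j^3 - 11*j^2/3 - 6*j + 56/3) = j + 7/3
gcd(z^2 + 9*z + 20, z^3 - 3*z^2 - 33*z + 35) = z + 5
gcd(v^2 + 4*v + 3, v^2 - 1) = v + 1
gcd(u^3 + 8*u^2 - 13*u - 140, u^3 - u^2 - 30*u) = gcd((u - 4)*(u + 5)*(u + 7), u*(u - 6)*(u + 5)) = u + 5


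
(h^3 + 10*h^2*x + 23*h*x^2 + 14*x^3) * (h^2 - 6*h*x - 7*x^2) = h^5 + 4*h^4*x - 44*h^3*x^2 - 194*h^2*x^3 - 245*h*x^4 - 98*x^5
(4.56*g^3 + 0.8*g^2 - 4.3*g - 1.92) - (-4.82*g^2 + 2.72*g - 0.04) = 4.56*g^3 + 5.62*g^2 - 7.02*g - 1.88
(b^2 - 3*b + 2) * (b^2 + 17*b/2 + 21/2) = b^4 + 11*b^3/2 - 13*b^2 - 29*b/2 + 21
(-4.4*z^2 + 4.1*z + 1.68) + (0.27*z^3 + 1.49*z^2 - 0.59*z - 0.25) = 0.27*z^3 - 2.91*z^2 + 3.51*z + 1.43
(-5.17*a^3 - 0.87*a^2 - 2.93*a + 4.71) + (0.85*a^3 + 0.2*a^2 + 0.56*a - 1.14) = -4.32*a^3 - 0.67*a^2 - 2.37*a + 3.57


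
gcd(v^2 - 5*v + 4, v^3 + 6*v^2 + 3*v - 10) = v - 1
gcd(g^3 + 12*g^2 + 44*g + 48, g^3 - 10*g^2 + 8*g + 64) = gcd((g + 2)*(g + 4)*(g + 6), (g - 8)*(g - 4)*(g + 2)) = g + 2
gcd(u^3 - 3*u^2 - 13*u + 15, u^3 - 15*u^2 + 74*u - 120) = u - 5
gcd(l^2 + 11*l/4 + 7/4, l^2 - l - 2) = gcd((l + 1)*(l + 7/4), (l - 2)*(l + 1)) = l + 1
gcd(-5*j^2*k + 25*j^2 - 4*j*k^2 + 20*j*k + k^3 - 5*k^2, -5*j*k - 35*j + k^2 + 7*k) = 5*j - k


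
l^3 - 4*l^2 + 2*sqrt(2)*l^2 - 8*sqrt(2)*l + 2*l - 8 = (l - 4)*(l + sqrt(2))^2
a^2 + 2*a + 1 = (a + 1)^2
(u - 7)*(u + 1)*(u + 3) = u^3 - 3*u^2 - 25*u - 21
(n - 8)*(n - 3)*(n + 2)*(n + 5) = n^4 - 4*n^3 - 43*n^2 + 58*n + 240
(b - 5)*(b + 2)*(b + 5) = b^3 + 2*b^2 - 25*b - 50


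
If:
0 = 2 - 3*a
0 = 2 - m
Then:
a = 2/3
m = 2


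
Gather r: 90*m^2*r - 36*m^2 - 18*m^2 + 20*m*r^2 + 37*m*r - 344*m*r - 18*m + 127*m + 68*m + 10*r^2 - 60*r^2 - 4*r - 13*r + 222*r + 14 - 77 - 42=-54*m^2 + 177*m + r^2*(20*m - 50) + r*(90*m^2 - 307*m + 205) - 105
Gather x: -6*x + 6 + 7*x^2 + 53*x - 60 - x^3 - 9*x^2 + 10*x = -x^3 - 2*x^2 + 57*x - 54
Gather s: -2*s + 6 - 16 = -2*s - 10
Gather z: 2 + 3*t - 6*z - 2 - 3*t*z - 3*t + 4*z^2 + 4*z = 4*z^2 + z*(-3*t - 2)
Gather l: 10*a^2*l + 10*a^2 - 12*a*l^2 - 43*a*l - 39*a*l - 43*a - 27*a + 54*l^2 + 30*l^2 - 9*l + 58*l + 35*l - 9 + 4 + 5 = 10*a^2 - 70*a + l^2*(84 - 12*a) + l*(10*a^2 - 82*a + 84)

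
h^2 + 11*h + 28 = (h + 4)*(h + 7)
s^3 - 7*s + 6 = (s - 2)*(s - 1)*(s + 3)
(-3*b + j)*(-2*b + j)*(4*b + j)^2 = 96*b^4 - 32*b^3*j - 18*b^2*j^2 + 3*b*j^3 + j^4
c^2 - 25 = (c - 5)*(c + 5)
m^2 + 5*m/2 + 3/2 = (m + 1)*(m + 3/2)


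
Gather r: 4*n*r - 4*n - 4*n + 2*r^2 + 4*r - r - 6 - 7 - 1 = -8*n + 2*r^2 + r*(4*n + 3) - 14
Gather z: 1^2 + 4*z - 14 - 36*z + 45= 32 - 32*z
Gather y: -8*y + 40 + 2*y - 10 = 30 - 6*y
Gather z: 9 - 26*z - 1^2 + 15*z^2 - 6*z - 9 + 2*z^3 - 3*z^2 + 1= 2*z^3 + 12*z^2 - 32*z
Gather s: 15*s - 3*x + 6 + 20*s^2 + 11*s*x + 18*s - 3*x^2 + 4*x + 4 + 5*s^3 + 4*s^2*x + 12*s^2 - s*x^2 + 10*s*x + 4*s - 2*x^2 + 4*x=5*s^3 + s^2*(4*x + 32) + s*(-x^2 + 21*x + 37) - 5*x^2 + 5*x + 10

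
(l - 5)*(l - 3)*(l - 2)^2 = l^4 - 12*l^3 + 51*l^2 - 92*l + 60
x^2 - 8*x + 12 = (x - 6)*(x - 2)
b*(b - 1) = b^2 - b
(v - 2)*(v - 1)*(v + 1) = v^3 - 2*v^2 - v + 2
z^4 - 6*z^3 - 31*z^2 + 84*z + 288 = (z - 8)*(z - 4)*(z + 3)^2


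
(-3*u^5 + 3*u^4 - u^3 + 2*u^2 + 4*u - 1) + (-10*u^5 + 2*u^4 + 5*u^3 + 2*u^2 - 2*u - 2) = -13*u^5 + 5*u^4 + 4*u^3 + 4*u^2 + 2*u - 3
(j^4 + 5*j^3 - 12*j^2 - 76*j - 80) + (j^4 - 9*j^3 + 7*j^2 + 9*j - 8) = 2*j^4 - 4*j^3 - 5*j^2 - 67*j - 88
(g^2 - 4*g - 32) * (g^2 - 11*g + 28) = g^4 - 15*g^3 + 40*g^2 + 240*g - 896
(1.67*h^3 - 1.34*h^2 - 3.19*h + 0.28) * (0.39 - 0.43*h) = -0.7181*h^4 + 1.2275*h^3 + 0.8491*h^2 - 1.3645*h + 0.1092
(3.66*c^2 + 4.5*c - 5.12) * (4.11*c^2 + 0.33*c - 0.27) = 15.0426*c^4 + 19.7028*c^3 - 20.5464*c^2 - 2.9046*c + 1.3824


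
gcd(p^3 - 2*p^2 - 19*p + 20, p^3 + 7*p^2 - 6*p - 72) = p + 4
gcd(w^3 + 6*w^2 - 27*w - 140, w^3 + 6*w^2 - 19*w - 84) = w + 7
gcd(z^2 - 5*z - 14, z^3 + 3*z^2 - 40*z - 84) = z + 2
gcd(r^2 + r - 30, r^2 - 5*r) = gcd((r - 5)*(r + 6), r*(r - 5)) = r - 5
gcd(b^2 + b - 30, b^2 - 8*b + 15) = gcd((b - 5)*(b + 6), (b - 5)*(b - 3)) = b - 5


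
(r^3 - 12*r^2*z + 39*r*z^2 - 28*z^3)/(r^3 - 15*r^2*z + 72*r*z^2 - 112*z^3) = (-r + z)/(-r + 4*z)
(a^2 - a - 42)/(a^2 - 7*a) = (a + 6)/a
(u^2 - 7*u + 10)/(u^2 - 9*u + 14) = (u - 5)/(u - 7)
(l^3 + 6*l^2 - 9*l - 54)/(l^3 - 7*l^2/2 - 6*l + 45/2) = 2*(l^2 + 9*l + 18)/(2*l^2 - l - 15)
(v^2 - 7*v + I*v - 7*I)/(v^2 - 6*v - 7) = (v + I)/(v + 1)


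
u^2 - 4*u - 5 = (u - 5)*(u + 1)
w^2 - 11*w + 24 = (w - 8)*(w - 3)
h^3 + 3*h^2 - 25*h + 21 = (h - 3)*(h - 1)*(h + 7)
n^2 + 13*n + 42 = (n + 6)*(n + 7)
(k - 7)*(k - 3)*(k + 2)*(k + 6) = k^4 - 2*k^3 - 47*k^2 + 48*k + 252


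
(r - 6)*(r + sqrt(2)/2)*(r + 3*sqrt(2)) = r^3 - 6*r^2 + 7*sqrt(2)*r^2/2 - 21*sqrt(2)*r + 3*r - 18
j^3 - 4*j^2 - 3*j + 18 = (j - 3)^2*(j + 2)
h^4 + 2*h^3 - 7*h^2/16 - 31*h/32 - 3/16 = (h - 3/4)*(h + 1/4)*(h + 1/2)*(h + 2)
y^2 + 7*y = y*(y + 7)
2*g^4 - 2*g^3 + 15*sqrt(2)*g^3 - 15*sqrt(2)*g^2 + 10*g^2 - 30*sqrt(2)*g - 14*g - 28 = (g - 2)*(g + 7*sqrt(2))*(sqrt(2)*g + 1)*(sqrt(2)*g + sqrt(2))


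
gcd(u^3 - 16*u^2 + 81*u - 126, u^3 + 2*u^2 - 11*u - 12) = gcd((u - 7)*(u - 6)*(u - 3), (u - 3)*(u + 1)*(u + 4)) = u - 3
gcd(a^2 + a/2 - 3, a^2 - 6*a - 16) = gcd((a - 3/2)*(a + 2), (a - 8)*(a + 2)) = a + 2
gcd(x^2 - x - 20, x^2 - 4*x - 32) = x + 4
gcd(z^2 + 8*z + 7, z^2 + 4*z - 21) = z + 7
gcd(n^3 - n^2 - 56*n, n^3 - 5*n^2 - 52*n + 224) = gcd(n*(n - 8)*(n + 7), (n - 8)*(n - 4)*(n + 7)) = n^2 - n - 56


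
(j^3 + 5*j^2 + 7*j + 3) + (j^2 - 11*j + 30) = j^3 + 6*j^2 - 4*j + 33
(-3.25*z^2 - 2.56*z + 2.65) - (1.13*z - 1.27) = -3.25*z^2 - 3.69*z + 3.92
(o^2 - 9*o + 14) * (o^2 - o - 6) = o^4 - 10*o^3 + 17*o^2 + 40*o - 84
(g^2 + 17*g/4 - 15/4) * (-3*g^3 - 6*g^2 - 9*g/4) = -3*g^5 - 75*g^4/4 - 33*g^3/2 + 207*g^2/16 + 135*g/16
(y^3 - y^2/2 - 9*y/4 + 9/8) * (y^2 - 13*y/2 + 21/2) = y^5 - 7*y^4 + 23*y^3/2 + 21*y^2/2 - 495*y/16 + 189/16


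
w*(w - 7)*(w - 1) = w^3 - 8*w^2 + 7*w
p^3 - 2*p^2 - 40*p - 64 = (p - 8)*(p + 2)*(p + 4)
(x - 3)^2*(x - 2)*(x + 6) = x^4 - 2*x^3 - 27*x^2 + 108*x - 108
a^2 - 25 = (a - 5)*(a + 5)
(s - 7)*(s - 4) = s^2 - 11*s + 28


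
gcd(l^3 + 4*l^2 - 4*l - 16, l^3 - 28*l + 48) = l - 2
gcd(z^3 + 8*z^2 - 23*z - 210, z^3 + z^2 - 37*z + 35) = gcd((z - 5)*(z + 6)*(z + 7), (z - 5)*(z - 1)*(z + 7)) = z^2 + 2*z - 35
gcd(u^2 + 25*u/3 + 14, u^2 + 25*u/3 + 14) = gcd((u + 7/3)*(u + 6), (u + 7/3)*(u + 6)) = u^2 + 25*u/3 + 14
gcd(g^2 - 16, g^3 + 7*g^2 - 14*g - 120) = g - 4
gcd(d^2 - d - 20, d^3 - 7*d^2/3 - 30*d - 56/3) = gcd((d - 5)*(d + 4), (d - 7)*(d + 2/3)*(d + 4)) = d + 4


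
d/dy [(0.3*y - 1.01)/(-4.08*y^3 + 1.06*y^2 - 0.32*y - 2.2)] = (2.448*y^3 - 12.6804*y^2 + 2.1412*y - 0.9832)/(16.6464*y^6 - 8.6496*y^5 + 3.7348*y^4 + 17.2736*y^3 - 4.5616*y^2 + 1.408*y + 4.84)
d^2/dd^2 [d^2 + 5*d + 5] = 2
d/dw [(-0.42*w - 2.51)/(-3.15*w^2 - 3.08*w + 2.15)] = (1.323*w^2 + 1.2936*w - (0.42*w + 2.51)*(6.3*w + 3.08) - 0.903)/(3.15*w^2 + 3.08*w - 2.15)^2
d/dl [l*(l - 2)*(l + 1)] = 3*l^2 - 2*l - 2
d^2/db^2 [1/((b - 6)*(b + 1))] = 2*((b - 6)^2 + (b - 6)*(b + 1) + (b + 1)^2)/((b - 6)^3*(b + 1)^3)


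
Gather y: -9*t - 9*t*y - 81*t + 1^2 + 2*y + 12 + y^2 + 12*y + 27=-90*t + y^2 + y*(14 - 9*t) + 40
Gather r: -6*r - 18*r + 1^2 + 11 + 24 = 36 - 24*r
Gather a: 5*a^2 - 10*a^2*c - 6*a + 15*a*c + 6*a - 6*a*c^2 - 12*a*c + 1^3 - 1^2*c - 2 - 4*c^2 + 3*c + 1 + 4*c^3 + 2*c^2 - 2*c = a^2*(5 - 10*c) + a*(-6*c^2 + 3*c) + 4*c^3 - 2*c^2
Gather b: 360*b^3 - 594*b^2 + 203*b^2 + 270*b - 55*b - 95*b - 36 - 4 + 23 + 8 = 360*b^3 - 391*b^2 + 120*b - 9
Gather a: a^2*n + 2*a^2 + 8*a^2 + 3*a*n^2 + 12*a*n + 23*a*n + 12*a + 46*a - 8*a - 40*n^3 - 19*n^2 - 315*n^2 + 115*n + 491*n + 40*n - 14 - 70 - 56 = a^2*(n + 10) + a*(3*n^2 + 35*n + 50) - 40*n^3 - 334*n^2 + 646*n - 140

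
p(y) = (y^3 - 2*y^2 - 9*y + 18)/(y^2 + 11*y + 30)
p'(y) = (-2*y - 11)*(y^3 - 2*y^2 - 9*y + 18)/(y^2 + 11*y + 30)^2 + (3*y^2 - 4*y - 9)/(y^2 + 11*y + 30) = (y^4 + 22*y^3 + 77*y^2 - 156*y - 468)/(y^4 + 22*y^3 + 181*y^2 + 660*y + 900)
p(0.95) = 0.21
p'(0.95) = -0.31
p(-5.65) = 770.80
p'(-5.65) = -1497.18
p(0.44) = 0.39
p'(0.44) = -0.42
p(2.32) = -0.02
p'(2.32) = -0.03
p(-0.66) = 0.98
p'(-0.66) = -0.63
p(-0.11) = 0.66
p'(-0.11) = -0.54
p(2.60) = -0.02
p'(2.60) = 0.02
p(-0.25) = 0.74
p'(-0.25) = -0.57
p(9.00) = 2.40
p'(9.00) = 0.61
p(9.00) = 2.40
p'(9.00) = 0.61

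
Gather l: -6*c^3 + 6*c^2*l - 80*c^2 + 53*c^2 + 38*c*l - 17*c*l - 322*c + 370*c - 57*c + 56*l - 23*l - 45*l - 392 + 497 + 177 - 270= -6*c^3 - 27*c^2 - 9*c + l*(6*c^2 + 21*c - 12) + 12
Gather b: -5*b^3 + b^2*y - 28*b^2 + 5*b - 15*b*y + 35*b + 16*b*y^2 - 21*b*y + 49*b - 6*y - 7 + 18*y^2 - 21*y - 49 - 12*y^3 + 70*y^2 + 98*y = -5*b^3 + b^2*(y - 28) + b*(16*y^2 - 36*y + 89) - 12*y^3 + 88*y^2 + 71*y - 56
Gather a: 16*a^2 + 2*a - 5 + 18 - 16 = 16*a^2 + 2*a - 3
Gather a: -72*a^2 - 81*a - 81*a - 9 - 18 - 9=-72*a^2 - 162*a - 36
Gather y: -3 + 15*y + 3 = 15*y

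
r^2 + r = r*(r + 1)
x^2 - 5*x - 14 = (x - 7)*(x + 2)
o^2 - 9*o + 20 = (o - 5)*(o - 4)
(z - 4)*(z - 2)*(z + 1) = z^3 - 5*z^2 + 2*z + 8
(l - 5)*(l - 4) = l^2 - 9*l + 20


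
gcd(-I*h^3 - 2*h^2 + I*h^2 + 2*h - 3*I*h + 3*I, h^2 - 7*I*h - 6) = 1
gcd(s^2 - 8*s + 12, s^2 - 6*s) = s - 6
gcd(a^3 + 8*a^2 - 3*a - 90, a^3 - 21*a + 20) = a + 5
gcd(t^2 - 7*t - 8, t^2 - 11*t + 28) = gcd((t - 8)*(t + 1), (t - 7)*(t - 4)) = 1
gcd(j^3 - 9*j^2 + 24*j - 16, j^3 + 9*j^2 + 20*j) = 1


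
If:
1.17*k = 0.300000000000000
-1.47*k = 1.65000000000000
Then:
No Solution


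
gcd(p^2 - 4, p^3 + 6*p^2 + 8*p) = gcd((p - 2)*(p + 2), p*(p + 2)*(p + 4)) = p + 2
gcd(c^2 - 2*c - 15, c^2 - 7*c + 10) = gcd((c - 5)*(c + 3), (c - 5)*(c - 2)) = c - 5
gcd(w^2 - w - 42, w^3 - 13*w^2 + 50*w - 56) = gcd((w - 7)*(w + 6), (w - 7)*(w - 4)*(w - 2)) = w - 7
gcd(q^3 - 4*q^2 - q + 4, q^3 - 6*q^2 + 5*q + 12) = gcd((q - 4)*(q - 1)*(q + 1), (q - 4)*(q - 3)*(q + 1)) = q^2 - 3*q - 4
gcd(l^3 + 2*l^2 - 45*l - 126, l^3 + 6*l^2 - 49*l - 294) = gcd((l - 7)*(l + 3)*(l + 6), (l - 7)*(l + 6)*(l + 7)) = l^2 - l - 42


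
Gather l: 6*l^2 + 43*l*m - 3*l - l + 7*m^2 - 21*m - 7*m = 6*l^2 + l*(43*m - 4) + 7*m^2 - 28*m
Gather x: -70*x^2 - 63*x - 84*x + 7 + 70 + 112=-70*x^2 - 147*x + 189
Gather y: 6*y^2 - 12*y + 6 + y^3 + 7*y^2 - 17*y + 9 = y^3 + 13*y^2 - 29*y + 15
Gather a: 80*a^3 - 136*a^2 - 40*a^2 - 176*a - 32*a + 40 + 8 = 80*a^3 - 176*a^2 - 208*a + 48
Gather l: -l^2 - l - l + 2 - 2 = -l^2 - 2*l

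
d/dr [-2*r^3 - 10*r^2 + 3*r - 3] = -6*r^2 - 20*r + 3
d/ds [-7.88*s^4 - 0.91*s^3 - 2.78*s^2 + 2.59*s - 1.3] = -31.52*s^3 - 2.73*s^2 - 5.56*s + 2.59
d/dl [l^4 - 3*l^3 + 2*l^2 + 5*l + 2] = 4*l^3 - 9*l^2 + 4*l + 5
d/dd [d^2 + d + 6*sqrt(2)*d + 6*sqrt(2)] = 2*d + 1 + 6*sqrt(2)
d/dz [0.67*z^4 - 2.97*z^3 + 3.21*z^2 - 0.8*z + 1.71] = 2.68*z^3 - 8.91*z^2 + 6.42*z - 0.8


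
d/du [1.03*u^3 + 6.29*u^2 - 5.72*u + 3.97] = 3.09*u^2 + 12.58*u - 5.72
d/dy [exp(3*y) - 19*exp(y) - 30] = (3*exp(2*y) - 19)*exp(y)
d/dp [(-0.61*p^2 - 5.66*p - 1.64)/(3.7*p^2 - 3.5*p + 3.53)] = (23.077*p^2 + 7.8294*p - 25.7198)/(13.69*p^4 - 25.9*p^3 + 38.372*p^2 - 24.71*p + 12.4609)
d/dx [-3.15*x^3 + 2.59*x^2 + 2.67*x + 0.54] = -9.45*x^2 + 5.18*x + 2.67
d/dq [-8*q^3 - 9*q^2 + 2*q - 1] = -24*q^2 - 18*q + 2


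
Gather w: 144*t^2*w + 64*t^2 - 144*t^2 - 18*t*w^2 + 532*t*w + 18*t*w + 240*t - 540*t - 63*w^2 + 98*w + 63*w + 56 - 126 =-80*t^2 - 300*t + w^2*(-18*t - 63) + w*(144*t^2 + 550*t + 161) - 70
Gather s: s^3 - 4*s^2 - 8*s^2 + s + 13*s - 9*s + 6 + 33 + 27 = s^3 - 12*s^2 + 5*s + 66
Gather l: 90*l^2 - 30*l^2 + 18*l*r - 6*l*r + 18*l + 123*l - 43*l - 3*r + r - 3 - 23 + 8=60*l^2 + l*(12*r + 98) - 2*r - 18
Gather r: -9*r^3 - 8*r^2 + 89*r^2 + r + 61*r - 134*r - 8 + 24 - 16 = -9*r^3 + 81*r^2 - 72*r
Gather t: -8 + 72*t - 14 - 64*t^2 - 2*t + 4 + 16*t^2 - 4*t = -48*t^2 + 66*t - 18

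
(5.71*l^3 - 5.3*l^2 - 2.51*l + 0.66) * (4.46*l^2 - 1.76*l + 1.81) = 25.4666*l^5 - 33.6876*l^4 + 8.4685*l^3 - 2.2318*l^2 - 5.7047*l + 1.1946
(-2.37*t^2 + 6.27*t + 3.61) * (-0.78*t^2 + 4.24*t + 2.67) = 1.8486*t^4 - 14.9394*t^3 + 17.4411*t^2 + 32.0473*t + 9.6387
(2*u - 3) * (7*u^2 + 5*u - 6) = 14*u^3 - 11*u^2 - 27*u + 18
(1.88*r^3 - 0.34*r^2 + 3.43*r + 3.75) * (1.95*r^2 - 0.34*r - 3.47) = 3.666*r^5 - 1.3022*r^4 + 0.2805*r^3 + 7.3261*r^2 - 13.1771*r - 13.0125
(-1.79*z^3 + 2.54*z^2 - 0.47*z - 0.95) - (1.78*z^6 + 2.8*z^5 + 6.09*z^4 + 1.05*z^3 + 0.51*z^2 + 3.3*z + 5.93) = -1.78*z^6 - 2.8*z^5 - 6.09*z^4 - 2.84*z^3 + 2.03*z^2 - 3.77*z - 6.88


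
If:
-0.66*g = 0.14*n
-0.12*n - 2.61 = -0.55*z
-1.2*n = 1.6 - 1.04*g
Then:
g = 0.24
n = -1.13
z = 4.50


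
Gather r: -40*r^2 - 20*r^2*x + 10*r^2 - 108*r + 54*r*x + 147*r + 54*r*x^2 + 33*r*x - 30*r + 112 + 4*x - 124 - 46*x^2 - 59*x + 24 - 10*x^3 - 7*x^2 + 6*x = r^2*(-20*x - 30) + r*(54*x^2 + 87*x + 9) - 10*x^3 - 53*x^2 - 49*x + 12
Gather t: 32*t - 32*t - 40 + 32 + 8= 0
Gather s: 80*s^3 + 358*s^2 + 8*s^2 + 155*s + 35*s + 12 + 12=80*s^3 + 366*s^2 + 190*s + 24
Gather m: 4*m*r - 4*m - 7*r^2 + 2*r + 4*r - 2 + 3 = m*(4*r - 4) - 7*r^2 + 6*r + 1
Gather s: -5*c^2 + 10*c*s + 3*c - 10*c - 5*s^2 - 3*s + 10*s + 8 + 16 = -5*c^2 - 7*c - 5*s^2 + s*(10*c + 7) + 24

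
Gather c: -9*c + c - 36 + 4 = -8*c - 32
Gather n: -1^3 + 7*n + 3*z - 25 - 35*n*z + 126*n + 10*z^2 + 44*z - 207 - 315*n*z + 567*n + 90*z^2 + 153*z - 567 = n*(700 - 350*z) + 100*z^2 + 200*z - 800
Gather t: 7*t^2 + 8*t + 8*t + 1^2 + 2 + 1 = 7*t^2 + 16*t + 4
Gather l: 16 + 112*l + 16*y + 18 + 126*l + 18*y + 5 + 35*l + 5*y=273*l + 39*y + 39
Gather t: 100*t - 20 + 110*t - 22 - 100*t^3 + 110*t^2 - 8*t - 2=-100*t^3 + 110*t^2 + 202*t - 44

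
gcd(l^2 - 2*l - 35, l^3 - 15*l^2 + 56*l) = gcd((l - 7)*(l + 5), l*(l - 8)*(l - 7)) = l - 7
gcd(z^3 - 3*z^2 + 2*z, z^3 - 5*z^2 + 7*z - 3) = z - 1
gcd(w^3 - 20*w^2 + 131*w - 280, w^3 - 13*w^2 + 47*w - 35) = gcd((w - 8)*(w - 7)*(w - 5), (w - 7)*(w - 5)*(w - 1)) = w^2 - 12*w + 35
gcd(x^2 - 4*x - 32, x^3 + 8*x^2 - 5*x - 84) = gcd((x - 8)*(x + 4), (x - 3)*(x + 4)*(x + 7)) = x + 4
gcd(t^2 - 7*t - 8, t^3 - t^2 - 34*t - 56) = 1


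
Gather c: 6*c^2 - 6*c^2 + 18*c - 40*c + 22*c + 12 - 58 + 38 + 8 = 0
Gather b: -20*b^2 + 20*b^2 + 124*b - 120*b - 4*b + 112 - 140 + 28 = 0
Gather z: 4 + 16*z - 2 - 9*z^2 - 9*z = -9*z^2 + 7*z + 2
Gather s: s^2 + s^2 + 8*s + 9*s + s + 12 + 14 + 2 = 2*s^2 + 18*s + 28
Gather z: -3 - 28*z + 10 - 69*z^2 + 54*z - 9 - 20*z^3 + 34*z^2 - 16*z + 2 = -20*z^3 - 35*z^2 + 10*z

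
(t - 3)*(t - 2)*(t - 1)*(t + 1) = t^4 - 5*t^3 + 5*t^2 + 5*t - 6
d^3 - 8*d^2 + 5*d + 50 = (d - 5)^2*(d + 2)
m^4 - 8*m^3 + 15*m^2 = m^2*(m - 5)*(m - 3)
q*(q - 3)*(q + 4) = q^3 + q^2 - 12*q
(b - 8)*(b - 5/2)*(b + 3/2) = b^3 - 9*b^2 + 17*b/4 + 30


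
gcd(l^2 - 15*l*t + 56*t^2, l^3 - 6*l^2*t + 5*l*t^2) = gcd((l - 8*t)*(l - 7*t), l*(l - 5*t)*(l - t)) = 1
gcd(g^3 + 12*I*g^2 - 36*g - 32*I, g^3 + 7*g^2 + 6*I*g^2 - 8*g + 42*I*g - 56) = g + 2*I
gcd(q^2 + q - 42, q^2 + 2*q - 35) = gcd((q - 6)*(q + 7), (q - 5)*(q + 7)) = q + 7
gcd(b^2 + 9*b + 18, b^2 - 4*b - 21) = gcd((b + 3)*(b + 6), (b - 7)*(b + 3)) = b + 3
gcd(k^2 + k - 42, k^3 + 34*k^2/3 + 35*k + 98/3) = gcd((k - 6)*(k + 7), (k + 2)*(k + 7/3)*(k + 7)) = k + 7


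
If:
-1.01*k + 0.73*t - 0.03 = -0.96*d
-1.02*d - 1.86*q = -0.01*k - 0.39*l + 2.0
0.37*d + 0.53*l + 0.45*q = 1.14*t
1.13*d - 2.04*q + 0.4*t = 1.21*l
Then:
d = 1.01017254236007*t - 0.360049960274947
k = 1.6829362778868*t - 0.371928675112821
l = 1.6199907345566*t + 0.847496021642147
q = -0.205242066640497*t - 0.702120902596906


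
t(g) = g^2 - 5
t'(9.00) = 18.00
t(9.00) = 76.00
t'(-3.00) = -6.00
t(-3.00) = 4.00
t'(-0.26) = -0.52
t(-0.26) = -4.93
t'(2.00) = 4.00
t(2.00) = -1.00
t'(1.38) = 2.76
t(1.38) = -3.10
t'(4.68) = 9.36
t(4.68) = 16.90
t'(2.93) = 5.86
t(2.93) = 3.58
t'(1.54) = 3.08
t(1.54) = -2.63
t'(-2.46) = -4.92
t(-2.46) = 1.05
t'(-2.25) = -4.50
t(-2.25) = 0.06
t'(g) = 2*g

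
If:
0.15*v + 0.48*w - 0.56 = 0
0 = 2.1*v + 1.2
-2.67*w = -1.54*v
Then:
No Solution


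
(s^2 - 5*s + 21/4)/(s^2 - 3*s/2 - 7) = (s - 3/2)/(s + 2)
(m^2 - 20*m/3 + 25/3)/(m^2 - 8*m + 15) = (m - 5/3)/(m - 3)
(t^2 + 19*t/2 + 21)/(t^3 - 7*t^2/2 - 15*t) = (2*t^2 + 19*t + 42)/(t*(2*t^2 - 7*t - 30))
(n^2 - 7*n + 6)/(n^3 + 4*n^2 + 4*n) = (n^2 - 7*n + 6)/(n*(n^2 + 4*n + 4))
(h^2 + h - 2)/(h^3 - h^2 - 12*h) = (-h^2 - h + 2)/(h*(-h^2 + h + 12))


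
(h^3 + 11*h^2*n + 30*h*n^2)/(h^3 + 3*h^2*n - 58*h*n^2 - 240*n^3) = h/(h - 8*n)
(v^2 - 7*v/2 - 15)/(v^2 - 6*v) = (v + 5/2)/v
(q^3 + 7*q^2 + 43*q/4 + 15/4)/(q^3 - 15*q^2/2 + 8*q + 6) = (2*q^2 + 13*q + 15)/(2*(q^2 - 8*q + 12))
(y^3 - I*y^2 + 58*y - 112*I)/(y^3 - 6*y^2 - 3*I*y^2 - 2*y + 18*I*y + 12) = (y^2 + I*y + 56)/(y^2 - y*(6 + I) + 6*I)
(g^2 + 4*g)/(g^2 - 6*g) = (g + 4)/(g - 6)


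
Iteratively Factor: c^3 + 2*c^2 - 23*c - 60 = (c + 3)*(c^2 - c - 20) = (c + 3)*(c + 4)*(c - 5)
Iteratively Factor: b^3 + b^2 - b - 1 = (b - 1)*(b^2 + 2*b + 1) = (b - 1)*(b + 1)*(b + 1)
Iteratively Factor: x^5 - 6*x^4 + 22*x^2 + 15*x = (x - 3)*(x^4 - 3*x^3 - 9*x^2 - 5*x) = (x - 3)*(x + 1)*(x^3 - 4*x^2 - 5*x) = (x - 5)*(x - 3)*(x + 1)*(x^2 + x) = (x - 5)*(x - 3)*(x + 1)^2*(x)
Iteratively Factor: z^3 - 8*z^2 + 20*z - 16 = (z - 2)*(z^2 - 6*z + 8) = (z - 4)*(z - 2)*(z - 2)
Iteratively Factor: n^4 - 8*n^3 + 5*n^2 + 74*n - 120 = (n - 4)*(n^3 - 4*n^2 - 11*n + 30) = (n - 5)*(n - 4)*(n^2 + n - 6) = (n - 5)*(n - 4)*(n - 2)*(n + 3)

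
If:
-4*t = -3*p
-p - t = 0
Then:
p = 0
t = 0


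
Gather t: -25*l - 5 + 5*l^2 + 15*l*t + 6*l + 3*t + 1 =5*l^2 - 19*l + t*(15*l + 3) - 4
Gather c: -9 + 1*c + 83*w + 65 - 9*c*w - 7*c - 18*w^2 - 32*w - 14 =c*(-9*w - 6) - 18*w^2 + 51*w + 42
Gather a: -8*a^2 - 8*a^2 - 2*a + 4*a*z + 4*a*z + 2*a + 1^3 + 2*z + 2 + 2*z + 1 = -16*a^2 + 8*a*z + 4*z + 4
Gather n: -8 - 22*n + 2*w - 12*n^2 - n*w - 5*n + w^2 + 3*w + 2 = -12*n^2 + n*(-w - 27) + w^2 + 5*w - 6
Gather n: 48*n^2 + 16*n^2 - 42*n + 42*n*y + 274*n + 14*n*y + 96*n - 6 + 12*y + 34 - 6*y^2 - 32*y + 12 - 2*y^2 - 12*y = 64*n^2 + n*(56*y + 328) - 8*y^2 - 32*y + 40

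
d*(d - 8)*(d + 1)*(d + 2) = d^4 - 5*d^3 - 22*d^2 - 16*d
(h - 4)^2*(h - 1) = h^3 - 9*h^2 + 24*h - 16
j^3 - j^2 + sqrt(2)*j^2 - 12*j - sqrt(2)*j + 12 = (j - 1)*(j - 2*sqrt(2))*(j + 3*sqrt(2))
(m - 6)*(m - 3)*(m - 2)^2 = m^4 - 13*m^3 + 58*m^2 - 108*m + 72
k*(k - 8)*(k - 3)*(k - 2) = k^4 - 13*k^3 + 46*k^2 - 48*k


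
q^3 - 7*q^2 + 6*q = q*(q - 6)*(q - 1)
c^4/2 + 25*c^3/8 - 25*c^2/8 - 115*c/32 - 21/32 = (c/2 + 1/4)*(c - 3/2)*(c + 1/4)*(c + 7)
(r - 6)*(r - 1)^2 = r^3 - 8*r^2 + 13*r - 6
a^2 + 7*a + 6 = (a + 1)*(a + 6)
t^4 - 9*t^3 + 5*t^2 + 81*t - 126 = (t - 7)*(t - 3)*(t - 2)*(t + 3)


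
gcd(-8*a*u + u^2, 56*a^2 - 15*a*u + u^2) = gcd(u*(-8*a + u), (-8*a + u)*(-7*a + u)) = -8*a + u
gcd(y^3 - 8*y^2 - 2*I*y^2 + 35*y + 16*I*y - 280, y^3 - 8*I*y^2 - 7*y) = y - 7*I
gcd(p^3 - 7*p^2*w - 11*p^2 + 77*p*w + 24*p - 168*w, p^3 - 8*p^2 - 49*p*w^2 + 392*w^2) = p^2 - 7*p*w - 8*p + 56*w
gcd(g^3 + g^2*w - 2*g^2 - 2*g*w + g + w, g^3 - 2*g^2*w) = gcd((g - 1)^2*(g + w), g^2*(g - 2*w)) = 1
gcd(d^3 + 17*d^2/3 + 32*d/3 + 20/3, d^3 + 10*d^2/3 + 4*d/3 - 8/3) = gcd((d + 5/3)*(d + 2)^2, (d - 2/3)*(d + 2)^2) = d^2 + 4*d + 4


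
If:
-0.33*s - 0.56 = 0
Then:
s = -1.70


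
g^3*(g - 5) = g^4 - 5*g^3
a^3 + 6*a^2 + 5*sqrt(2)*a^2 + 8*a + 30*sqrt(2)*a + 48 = (a + 6)*(a + sqrt(2))*(a + 4*sqrt(2))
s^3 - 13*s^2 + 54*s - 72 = (s - 6)*(s - 4)*(s - 3)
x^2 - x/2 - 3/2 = (x - 3/2)*(x + 1)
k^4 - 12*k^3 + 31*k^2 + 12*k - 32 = (k - 8)*(k - 4)*(k - 1)*(k + 1)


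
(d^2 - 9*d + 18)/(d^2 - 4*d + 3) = (d - 6)/(d - 1)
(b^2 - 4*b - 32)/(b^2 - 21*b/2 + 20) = 2*(b + 4)/(2*b - 5)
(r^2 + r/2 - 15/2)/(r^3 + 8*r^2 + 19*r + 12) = (r - 5/2)/(r^2 + 5*r + 4)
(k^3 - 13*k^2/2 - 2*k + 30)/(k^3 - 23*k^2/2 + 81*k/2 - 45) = (k + 2)/(k - 3)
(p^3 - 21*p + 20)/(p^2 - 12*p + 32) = (p^2 + 4*p - 5)/(p - 8)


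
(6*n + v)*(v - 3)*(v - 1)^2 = 6*n*v^3 - 30*n*v^2 + 42*n*v - 18*n + v^4 - 5*v^3 + 7*v^2 - 3*v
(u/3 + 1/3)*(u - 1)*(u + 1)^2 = u^4/3 + 2*u^3/3 - 2*u/3 - 1/3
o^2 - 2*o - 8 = (o - 4)*(o + 2)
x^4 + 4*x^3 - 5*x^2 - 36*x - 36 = (x - 3)*(x + 2)^2*(x + 3)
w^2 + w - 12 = (w - 3)*(w + 4)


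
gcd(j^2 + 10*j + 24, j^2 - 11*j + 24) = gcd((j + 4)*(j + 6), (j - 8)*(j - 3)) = 1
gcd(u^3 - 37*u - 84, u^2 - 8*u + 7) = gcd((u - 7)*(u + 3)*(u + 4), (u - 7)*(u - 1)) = u - 7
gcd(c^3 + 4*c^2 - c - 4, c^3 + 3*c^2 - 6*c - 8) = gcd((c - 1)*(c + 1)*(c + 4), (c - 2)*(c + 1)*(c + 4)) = c^2 + 5*c + 4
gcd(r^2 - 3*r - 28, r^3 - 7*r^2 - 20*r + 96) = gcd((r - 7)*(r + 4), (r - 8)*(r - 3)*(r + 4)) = r + 4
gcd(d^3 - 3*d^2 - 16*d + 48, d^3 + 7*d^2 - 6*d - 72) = d^2 + d - 12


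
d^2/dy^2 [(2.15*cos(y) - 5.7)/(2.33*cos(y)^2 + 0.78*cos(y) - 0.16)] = (10.0943100812319*(1 - cos(y)^2)^2 - 0.92274678111588*cos(y)^5 + 3.92215734310818*cos(y)^3 + 6.43541080453466*cos(y)^2 - 4.48162935338034*cos(y) - 10.936175548173)/(1.0*cos(y)^2 + 0.334763948497854*cos(y) - 0.0686695278969958)^3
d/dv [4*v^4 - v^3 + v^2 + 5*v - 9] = 16*v^3 - 3*v^2 + 2*v + 5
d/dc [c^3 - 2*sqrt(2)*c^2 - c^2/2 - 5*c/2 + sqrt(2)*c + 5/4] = 3*c^2 - 4*sqrt(2)*c - c - 5/2 + sqrt(2)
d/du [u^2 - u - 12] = 2*u - 1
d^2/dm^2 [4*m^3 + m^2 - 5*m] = 24*m + 2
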